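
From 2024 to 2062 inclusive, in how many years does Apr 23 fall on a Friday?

Track Apr 23's weekday year by year (advancing +1, or +2 across a Feb 29):
  2024: Tue  2025: Wed (+1)  2026: Thu (+1)  2027: Fri (+1) ✓  2028: Sun (+2)
  2029: Mon (+1)  2030: Tue (+1)  2031: Wed (+1)  2032: Fri (+2) ✓  2033: Sat (+1)
  2034: Sun (+1)  2035: Mon (+1)  2036: Wed (+2)  2037: Thu (+1)  … (11 more years) …
  2049: Fri (+1) ✓  2050: Sat (+1)  2051: Sun (+1)  2052: Tue (+2)  2053: Wed (+1)
  2054: Thu (+1)  2055: Fri (+1) ✓  2056: Sun (+2)  2057: Mon (+1)  2058: Tue (+1)
  2059: Wed (+1)  2060: Fri (+2) ✓  2061: Sat (+1)  2062: Sun (+1)
Friday years: 2027, 2032, 2038, 2049, 2055, 2060 — 6 in total.

6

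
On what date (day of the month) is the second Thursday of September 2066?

September 1, 2066 is a Wednesday, so the first Thursday is the 2nd.
The second Thursday is 2 + 7 = 9.

9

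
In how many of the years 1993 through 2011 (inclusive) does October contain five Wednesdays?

7

October has 31 days; it has five Wednesdays when Wednesday falls among the first (month-length − 28) days — i.e. when October 1 is one of Wednesday/Tuesday/Monday.
October 1 by year: 1993:Fri 1994:Sat 1995:Sun 1996:Tue✓ 1997:Wed✓ 1998:Thu 1999:Fri 2000:Sun 2001:Mon✓ 2002:Tue✓ 2003:Wed✓ 2004:Fri 2005:Sat 2006:Sun 2007:Mon✓ 2008:Wed✓ 2009:Thu 2010:Fri 2011:Sat
Years with five Wednesdays: 1996, 1997, 2001, 2002, 2003, 2007, 2008 → 7.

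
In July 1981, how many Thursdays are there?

July 1981 has 31 days and begins on Wednesday.
The first Thursday is July 2.
Thursdays fall on 2, 9, 16, 23, 30 — that's 5.

5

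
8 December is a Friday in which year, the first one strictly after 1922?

From one year to the next, a fixed date's weekday advances by 1, or by 2 when a Feb 29 lies between the two dates.
1922: December 8 is Friday.
1923: Saturday (+1)
1924: Monday (+2)
1925: Tuesday (+1)
1926: Wednesday (+1)
1927: Thursday (+1)
1928: Saturday (+2)
1929: Sunday (+1)
1930: Monday (+1)
1931: Tuesday (+1)
1932: Thursday (+2)
1933: Friday (+1)
8 December falls on a Friday in 1933.

1933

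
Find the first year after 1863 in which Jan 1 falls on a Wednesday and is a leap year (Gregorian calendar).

Jan 1 advances by 2 weekdays after a leap year and by 1 after a common year.
1863: Jan 1 is Thursday.
1864: Friday (leap)
1865: Sunday
1866: Monday
1867: Tuesday
1868: Wednesday (leap)
1868 begins on a Wednesday and is a leap year.

1868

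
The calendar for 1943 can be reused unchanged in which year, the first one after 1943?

1954

Two years share a calendar iff Jan 1 falls on the same weekday and both are leap or both are common. 1943: Jan 1 is Friday, common year.
1944: Jan 1 Saturday, leap
1945: Jan 1 Monday, common
1946: Jan 1 Tuesday, common
1947: Jan 1 Wednesday, common
1948: Jan 1 Thursday, leap
1949: Jan 1 Saturday, common
1950: Jan 1 Sunday, common
1951: Jan 1 Monday, common
1952: Jan 1 Tuesday, leap
1953: Jan 1 Thursday, common
1954: Jan 1 Friday, common
1954 matches on both conditions.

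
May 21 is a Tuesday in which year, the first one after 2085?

2086

From one year to the next, a fixed date's weekday advances by 1, or by 2 when a Feb 29 lies between the two dates.
2085: May 21 is Monday.
2086: Tuesday (+1)
May 21 falls on a Tuesday in 2086.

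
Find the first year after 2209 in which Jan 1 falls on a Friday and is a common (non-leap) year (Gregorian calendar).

2213

Jan 1 advances by 2 weekdays after a leap year and by 1 after a common year.
2209: Jan 1 is Sunday.
2210: Monday
2211: Tuesday
2212: Wednesday (leap)
2213: Friday
2213 begins on a Friday and is a common year.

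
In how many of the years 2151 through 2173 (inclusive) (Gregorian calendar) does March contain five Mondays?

March has 31 days; it has five Mondays when Monday falls among the first (month-length − 28) days — i.e. when March 1 is one of Monday/Sunday/Saturday.
March 1 by year: 2151:Mon✓ 2152:Wed 2153:Thu 2154:Fri 2155:Sat✓ 2156:Mon✓ 2157:Tue 2158:Wed 2159:Thu 2160:Sat✓ 2161:Sun✓ 2162:Mon✓ 2163:Tue 2164:Thu 2165:Fri 2166:Sat✓ 2167:Sun✓ 2168:Tue 2169:Wed 2170:Thu 2171:Fri 2172:Sun✓ 2173:Mon✓
Years with five Mondays: 2151, 2155, 2156, 2160, 2161, 2162, 2166, 2167, 2172, 2173 → 10.

10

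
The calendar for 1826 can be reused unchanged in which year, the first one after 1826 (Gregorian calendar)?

1837

Two years share a calendar iff Jan 1 falls on the same weekday and both are leap or both are common. 1826: Jan 1 is Sunday, common year.
1827: Jan 1 Monday, common
1828: Jan 1 Tuesday, leap
1829: Jan 1 Thursday, common
1830: Jan 1 Friday, common
1831: Jan 1 Saturday, common
1832: Jan 1 Sunday, leap
1833: Jan 1 Tuesday, common
1834: Jan 1 Wednesday, common
1835: Jan 1 Thursday, common
1836: Jan 1 Friday, leap
1837: Jan 1 Sunday, common
1837 matches on both conditions.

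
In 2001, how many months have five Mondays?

5

A month of length L has five Mondays iff its first Monday is on day ≤ L−28 (so day 1–3 in a 31-day month, 1–2 in a 30-day month, day 1 in a leap February).
Checking each month of 2001: Jan starts Mon (31d) ✓; Feb starts Thu (28d); Mar starts Thu (31d); Apr starts Sun (30d) ✓; May starts Tue (31d); Jun starts Fri (30d); Jul starts Sun (31d) ✓; Aug starts Wed (31d); Sep starts Sat (30d); Oct starts Mon (31d) ✓; Nov starts Thu (30d); Dec starts Sat (31d) ✓.
Five-Monday months: January, April, July, October, December → 5.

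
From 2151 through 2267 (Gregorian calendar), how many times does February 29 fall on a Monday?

5

Leap years in 2151–2267: 28 of them.
Feb 29 weekday advances by 5 (mod 7) from one leap year to the next four years later (or differs when a century non-leap intervenes).
Leap-day weekdays: 2152:Tue 2156:Sun 2160:Fri 2164:Wed 2168:Mon✓ 2172:Sat 2176:Thu 2180:Tue 2184:Sun 2188:Fri 2192:Wed 2196:Mon✓ 2204:Wed 2208:Mon✓ 2212:Sat 2216:Thu 2220:Tue 2224:Sun 2228:Fri 2232:Wed 2236:Mon✓ 2240:Sat 2244:Thu 2248:Tue 2252:Sun 2256:Fri 2260:Wed 2264:Mon✓
Monday: 2168, 2196, 2208, 2236, 2264 → 5.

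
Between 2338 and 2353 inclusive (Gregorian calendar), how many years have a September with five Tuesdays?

5

September has 30 days; it has five Tuesdays when Tuesday falls among the first (month-length − 28) days — i.e. when September 1 is one of Tuesday/Monday.
September 1 by year: 2338:Thu 2339:Fri 2340:Sun 2341:Mon✓ 2342:Tue✓ 2343:Wed 2344:Fri 2345:Sat 2346:Sun 2347:Mon✓ 2348:Wed 2349:Thu 2350:Fri 2351:Sat 2352:Mon✓ 2353:Tue✓
Years with five Tuesdays: 2341, 2342, 2347, 2352, 2353 → 5.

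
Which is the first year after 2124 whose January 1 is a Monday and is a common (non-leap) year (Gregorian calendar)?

2125

Jan 1 advances by 2 weekdays after a leap year and by 1 after a common year.
2124: Jan 1 is Saturday (leap).
2125: Monday
2125 begins on a Monday and is a common year.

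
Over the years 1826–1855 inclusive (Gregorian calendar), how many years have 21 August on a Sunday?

4

Track 21 August's weekday year by year (advancing +1, or +2 across a Feb 29):
  1826: Mon  1827: Tue (+1)  1828: Thu (+2)  1829: Fri (+1)  1830: Sat (+1)
  1831: Sun (+1) ✓  1832: Tue (+2)  1833: Wed (+1)  1834: Thu (+1)  1835: Fri (+1)
  1836: Sun (+2) ✓  1837: Mon (+1)  1838: Tue (+1)  1839: Wed (+1)  1840: Fri (+2)
  1841: Sat (+1)  1842: Sun (+1) ✓  1843: Mon (+1)  1844: Wed (+2)  1845: Thu (+1)
  1846: Fri (+1)  1847: Sat (+1)  1848: Mon (+2)  1849: Tue (+1)  1850: Wed (+1)
  1851: Thu (+1)  1852: Sat (+2)  1853: Sun (+1) ✓  1854: Mon (+1)  1855: Tue (+1)
Sunday years: 1831, 1836, 1842, 1853 — 4 in total.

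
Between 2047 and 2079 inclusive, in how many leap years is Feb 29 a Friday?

Leap years in 2047–2079: 8 of them.
Feb 29 weekday advances by 5 (mod 7) from one leap year to the next four years later (or differs when a century non-leap intervenes).
Leap-day weekdays: 2048:Sat 2052:Thu 2056:Tue 2060:Sun 2064:Fri✓ 2068:Wed 2072:Mon 2076:Sat
Friday: 2064 → 1.

1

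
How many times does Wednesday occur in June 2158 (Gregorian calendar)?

4

June 2158 has 30 days and begins on Thursday.
The first Wednesday is June 7.
Wednesdays fall on 7, 14, 21, 28 — that's 4.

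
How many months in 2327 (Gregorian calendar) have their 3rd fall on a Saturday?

Check the 3rd of each month of 2327: Jan 3: Mon, Feb 3: Thu, Mar 3: Thu, Apr 3: Sun, May 3: Tue, Jun 3: Fri, Jul 3: Sun, Aug 3: Wed, Sep 3: Sat, Oct 3: Mon, Nov 3: Thu, Dec 3: Sat.
Saturday occurs in September, December — 2 months.

2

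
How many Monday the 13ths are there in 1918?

1

Check the 13th of each month of 1918: Jan 13: Sun, Feb 13: Wed, Mar 13: Wed, Apr 13: Sat, May 13: Mon, Jun 13: Thu, Jul 13: Sat, Aug 13: Tue, Sep 13: Fri, Oct 13: Sun, Nov 13: Wed, Dec 13: Fri.
Monday occurs in May — 1 month.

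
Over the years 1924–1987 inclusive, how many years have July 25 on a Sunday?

9

Track July 25's weekday year by year (advancing +1, or +2 across a Feb 29):
  1924: Fri  1925: Sat (+1)  1926: Sun (+1) ✓  1927: Mon (+1)  1928: Wed (+2)
  1929: Thu (+1)  1930: Fri (+1)  1931: Sat (+1)  1932: Mon (+2)  1933: Tue (+1)
  1934: Wed (+1)  1935: Thu (+1)  1936: Sat (+2)  1937: Sun (+1) ✓  … (36 more years) …
  1974: Thu (+1)  1975: Fri (+1)  1976: Sun (+2) ✓  1977: Mon (+1)  1978: Tue (+1)
  1979: Wed (+1)  1980: Fri (+2)  1981: Sat (+1)  1982: Sun (+1) ✓  1983: Mon (+1)
  1984: Wed (+2)  1985: Thu (+1)  1986: Fri (+1)  1987: Sat (+1)
Sunday years: 1926, 1937, 1943, 1948, 1954, 1965, 1971, 1976, 1982 — 9 in total.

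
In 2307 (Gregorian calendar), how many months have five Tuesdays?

5

A month of length L has five Tuesdays iff its first Tuesday is on day ≤ L−28 (so day 1–3 in a 31-day month, 1–2 in a 30-day month, day 1 in a leap February).
Checking each month of 2307: Jan starts Tue (31d) ✓; Feb starts Fri (28d); Mar starts Fri (31d); Apr starts Mon (30d) ✓; May starts Wed (31d); Jun starts Sat (30d); Jul starts Mon (31d) ✓; Aug starts Thu (31d); Sep starts Sun (30d); Oct starts Tue (31d) ✓; Nov starts Fri (30d); Dec starts Sun (31d) ✓.
Five-Tuesday months: January, April, July, October, December → 5.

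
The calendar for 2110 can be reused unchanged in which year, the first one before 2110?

2098

Two years share a calendar iff Jan 1 falls on the same weekday and both are leap or both are common. 2110: Jan 1 is Wednesday, common year.
2109: Jan 1 Tuesday, common
2108: Jan 1 Sunday, leap
2107: Jan 1 Saturday, common
2106: Jan 1 Friday, common
2105: Jan 1 Thursday, common
2104: Jan 1 Tuesday, leap
2103: Jan 1 Monday, common
2102: Jan 1 Sunday, common
2101: Jan 1 Saturday, common
2100: Jan 1 Friday, common
2099: Jan 1 Thursday, common
2098: Jan 1 Wednesday, common
2098 matches on both conditions.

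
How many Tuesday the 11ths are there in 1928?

2

Check the 11th of each month of 1928: Jan 11: Wed, Feb 11: Sat, Mar 11: Sun, Apr 11: Wed, May 11: Fri, Jun 11: Mon, Jul 11: Wed, Aug 11: Sat, Sep 11: Tue, Oct 11: Thu, Nov 11: Sun, Dec 11: Tue.
Tuesday occurs in September, December — 2 months.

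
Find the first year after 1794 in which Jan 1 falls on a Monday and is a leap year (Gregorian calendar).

Jan 1 advances by 2 weekdays after a leap year and by 1 after a common year.
1794: Jan 1 is Wednesday.
1795: Thursday
1796: Friday (leap)
1797: Sunday
1798: Monday
1799: Tuesday
1800: Wednesday
1801: Thursday
1802: Friday
1803: Saturday
1804: Sunday (leap)
1805: Tuesday
1806: Wednesday
1807: Thursday
1808: Friday (leap)
1809: Sunday
1810: Monday
1811: Tuesday
1812: Wednesday (leap)
1813: Friday
1814: Saturday
1815: Sunday
1816: Monday (leap)
1816 begins on a Monday and is a leap year.

1816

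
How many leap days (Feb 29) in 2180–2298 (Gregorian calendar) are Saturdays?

Leap years in 2180–2298: 29 of them.
Feb 29 weekday advances by 5 (mod 7) from one leap year to the next four years later (or differs when a century non-leap intervenes).
Leap-day weekdays: 2180:Tue 2184:Sun 2188:Fri 2192:Wed 2196:Mon 2204:Wed 2208:Mon 2212:Sat✓ 2216:Thu 2220:Tue 2224:Sun 2228:Fri 2232:Wed …(3 more)… 2248:Tue 2252:Sun 2256:Fri 2260:Wed 2264:Mon 2268:Sat✓ 2272:Thu 2276:Tue 2280:Sun 2284:Fri 2288:Wed 2292:Mon 2296:Sat✓
Saturday: 2212, 2240, 2268, 2296 → 4.

4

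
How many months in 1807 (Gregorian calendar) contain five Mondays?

4

A month of length L has five Mondays iff its first Monday is on day ≤ L−28 (so day 1–3 in a 31-day month, 1–2 in a 30-day month, day 1 in a leap February).
Checking each month of 1807: Jan starts Thu (31d); Feb starts Sun (28d); Mar starts Sun (31d) ✓; Apr starts Wed (30d); May starts Fri (31d); Jun starts Mon (30d) ✓; Jul starts Wed (31d); Aug starts Sat (31d) ✓; Sep starts Tue (30d); Oct starts Thu (31d); Nov starts Sun (30d) ✓; Dec starts Tue (31d).
Five-Monday months: March, June, August, November → 4.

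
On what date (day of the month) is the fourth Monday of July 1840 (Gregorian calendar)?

July 1, 1840 is a Wednesday, so the first Monday is the 6th.
The fourth Monday is 6 + 21 = 27.

27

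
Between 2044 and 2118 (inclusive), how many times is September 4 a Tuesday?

11

Track September 4's weekday year by year (advancing +1, or +2 across a Feb 29):
  2044: Sun  2045: Mon (+1)  2046: Tue (+1) ✓  2047: Wed (+1)  2048: Fri (+2)
  2049: Sat (+1)  2050: Sun (+1)  2051: Mon (+1)  2052: Wed (+2)  2053: Thu (+1)
  2054: Fri (+1)  2055: Sat (+1)  2056: Mon (+2)  2057: Tue (+1) ✓  … (47 more years) …
  2105: Fri (+1)  2106: Sat (+1)  2107: Sun (+1)  2108: Tue (+2) ✓  2109: Wed (+1)
  2110: Thu (+1)  2111: Fri (+1)  2112: Sun (+2)  2113: Mon (+1)  2114: Tue (+1) ✓
  2115: Wed (+1)  2116: Fri (+2)  2117: Sat (+1)  2118: Sun (+1)
Tuesday years: 2046, 2057, 2063, 2068, 2074, 2085, 2091, 2096, 2103, 2108, 2114 — 11 in total.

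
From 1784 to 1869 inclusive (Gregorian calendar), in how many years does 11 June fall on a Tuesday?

Track 11 June's weekday year by year (advancing +1, or +2 across a Feb 29):
  1784: Fri  1785: Sat (+1)  1786: Sun (+1)  1787: Mon (+1)  1788: Wed (+2)
  1789: Thu (+1)  1790: Fri (+1)  1791: Sat (+1)  1792: Mon (+2)  1793: Tue (+1) ✓
  1794: Wed (+1)  1795: Thu (+1)  1796: Sat (+2)  1797: Sun (+1)  … (58 more years) …
  1856: Wed (+2)  1857: Thu (+1)  1858: Fri (+1)  1859: Sat (+1)  1860: Mon (+2)
  1861: Tue (+1) ✓  1862: Wed (+1)  1863: Thu (+1)  1864: Sat (+2)  1865: Sun (+1)
  1866: Mon (+1)  1867: Tue (+1) ✓  1868: Thu (+2)  1869: Fri (+1)
Tuesday years: 1793, 1799, 1805, 1811, 1816, 1822, 1833, 1839, 1844, 1850, 1861, 1867 — 12 in total.

12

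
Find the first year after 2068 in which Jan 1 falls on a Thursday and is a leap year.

Jan 1 advances by 2 weekdays after a leap year and by 1 after a common year.
2068: Jan 1 is Sunday (leap).
2069: Tuesday
2070: Wednesday
2071: Thursday
2072: Friday (leap)
2073: Sunday
2074: Monday
2075: Tuesday
2076: Wednesday (leap)
2077: Friday
2078: Saturday
2079: Sunday
2080: Monday (leap)
2081: Wednesday
2082: Thursday
2083: Friday
2084: Saturday (leap)
2085: Monday
2086: Tuesday
2087: Wednesday
2088: Thursday (leap)
2088 begins on a Thursday and is a leap year.

2088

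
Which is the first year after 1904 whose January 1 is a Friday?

1909

Jan 1 advances by 2 weekdays after a leap year and by 1 after a common year.
1904: Jan 1 is Friday (leap).
1905: Sunday
1906: Monday
1907: Tuesday
1908: Wednesday (leap)
1909: Friday
1909 begins on a Friday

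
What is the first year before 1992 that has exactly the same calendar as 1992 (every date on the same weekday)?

Two years share a calendar iff Jan 1 falls on the same weekday and both are leap or both are common. 1992: Jan 1 is Wednesday, leap year.
1991: Jan 1 Tuesday, common
1990: Jan 1 Monday, common
1989: Jan 1 Sunday, common
1988: Jan 1 Friday, leap
1987: Jan 1 Thursday, common
1986: Jan 1 Wednesday, common
1985: Jan 1 Tuesday, common
1984: Jan 1 Sunday, leap
1983: Jan 1 Saturday, common
1982: Jan 1 Friday, common
1981: Jan 1 Thursday, common
1980: Jan 1 Tuesday, leap
1979: Jan 1 Monday, common
1978: Jan 1 Sunday, common
1977: Jan 1 Saturday, common
1976: Jan 1 Thursday, leap
1975: Jan 1 Wednesday, common
1974: Jan 1 Tuesday, common
1973: Jan 1 Monday, common
1972: Jan 1 Saturday, leap
1971: Jan 1 Friday, common
1970: Jan 1 Thursday, common
1969: Jan 1 Wednesday, common
1968: Jan 1 Monday, leap
1967: Jan 1 Sunday, common
1966: Jan 1 Saturday, common
1965: Jan 1 Friday, common
1964: Jan 1 Wednesday, leap
1964 matches on both conditions.

1964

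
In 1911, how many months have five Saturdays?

4

A month of length L has five Saturdays iff its first Saturday is on day ≤ L−28 (so day 1–3 in a 31-day month, 1–2 in a 30-day month, day 1 in a leap February).
Checking each month of 1911: Jan starts Sun (31d); Feb starts Wed (28d); Mar starts Wed (31d); Apr starts Sat (30d) ✓; May starts Mon (31d); Jun starts Thu (30d); Jul starts Sat (31d) ✓; Aug starts Tue (31d); Sep starts Fri (30d) ✓; Oct starts Sun (31d); Nov starts Wed (30d); Dec starts Fri (31d) ✓.
Five-Saturday months: April, July, September, December → 4.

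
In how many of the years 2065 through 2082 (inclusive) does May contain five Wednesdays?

May has 31 days; it has five Wednesdays when Wednesday falls among the first (month-length − 28) days — i.e. when May 1 is one of Wednesday/Tuesday/Monday.
May 1 by year: 2065:Fri 2066:Sat 2067:Sun 2068:Tue✓ 2069:Wed✓ 2070:Thu 2071:Fri 2072:Sun 2073:Mon✓ 2074:Tue✓ 2075:Wed✓ 2076:Fri 2077:Sat 2078:Sun 2079:Mon✓ 2080:Wed✓ 2081:Thu 2082:Fri
Years with five Wednesdays: 2068, 2069, 2073, 2074, 2075, 2079, 2080 → 7.

7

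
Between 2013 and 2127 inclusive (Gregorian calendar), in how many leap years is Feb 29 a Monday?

4

Leap years in 2013–2127: 27 of them.
Feb 29 weekday advances by 5 (mod 7) from one leap year to the next four years later (or differs when a century non-leap intervenes).
Leap-day weekdays: 2016:Mon✓ 2020:Sat 2024:Thu 2028:Tue 2032:Sun 2036:Fri 2040:Wed 2044:Mon✓ 2048:Sat 2052:Thu 2056:Tue 2060:Sun 2064:Fri 2068:Wed 2072:Mon✓ 2076:Sat 2080:Thu 2084:Tue 2088:Sun 2092:Fri 2096:Wed 2104:Fri 2108:Wed 2112:Mon✓ 2116:Sat 2120:Thu 2124:Tue
Monday: 2016, 2044, 2072, 2112 → 4.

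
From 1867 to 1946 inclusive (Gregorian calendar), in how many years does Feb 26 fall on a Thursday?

Track Feb 26's weekday year by year (advancing +1, or +2 across a Feb 29):
  1867: Tue  1868: Wed (+1)  1869: Fri (+2)  1870: Sat (+1)  1871: Sun (+1)
  1872: Mon (+1)  1873: Wed (+2)  1874: Thu (+1) ✓  1875: Fri (+1)  1876: Sat (+1)
  1877: Mon (+2)  1878: Tue (+1)  1879: Wed (+1)  1880: Thu (+1) ✓  … (52 more years) …
  1933: Sun (+2)  1934: Mon (+1)  1935: Tue (+1)  1936: Wed (+1)  1937: Fri (+2)
  1938: Sat (+1)  1939: Sun (+1)  1940: Mon (+1)  1941: Wed (+2)  1942: Thu (+1) ✓
  1943: Fri (+1)  1944: Sat (+1)  1945: Mon (+2)  1946: Tue (+1)
Thursday years: 1874, 1880, 1885, 1891, 1903, 1914, 1920, 1925, 1931, 1942 — 10 in total.

10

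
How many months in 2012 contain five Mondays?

A month of length L has five Mondays iff its first Monday is on day ≤ L−28 (so day 1–3 in a 31-day month, 1–2 in a 30-day month, day 1 in a leap February).
Checking each month of 2012: Jan starts Sun (31d) ✓; Feb starts Wed (29d); Mar starts Thu (31d); Apr starts Sun (30d) ✓; May starts Tue (31d); Jun starts Fri (30d); Jul starts Sun (31d) ✓; Aug starts Wed (31d); Sep starts Sat (30d); Oct starts Mon (31d) ✓; Nov starts Thu (30d); Dec starts Sat (31d) ✓.
Five-Monday months: January, April, July, October, December → 5.

5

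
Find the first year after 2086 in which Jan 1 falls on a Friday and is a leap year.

Jan 1 advances by 2 weekdays after a leap year and by 1 after a common year.
2086: Jan 1 is Tuesday.
2087: Wednesday
2088: Thursday (leap)
2089: Saturday
2090: Sunday
2091: Monday
2092: Tuesday (leap)
2093: Thursday
2094: Friday
2095: Saturday
2096: Sunday (leap)
2097: Tuesday
2098: Wednesday
2099: Thursday
2100: Friday
2101: Saturday
2102: Sunday
2103: Monday
2104: Tuesday (leap)
2105: Thursday
2106: Friday
2107: Saturday
2108: Sunday (leap)
2109: Tuesday
2110: Wednesday
2111: Thursday
2112: Friday (leap)
2112 begins on a Friday and is a leap year.

2112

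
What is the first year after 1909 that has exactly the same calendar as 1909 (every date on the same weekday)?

1915

Two years share a calendar iff Jan 1 falls on the same weekday and both are leap or both are common. 1909: Jan 1 is Friday, common year.
1910: Jan 1 Saturday, common
1911: Jan 1 Sunday, common
1912: Jan 1 Monday, leap
1913: Jan 1 Wednesday, common
1914: Jan 1 Thursday, common
1915: Jan 1 Friday, common
1915 matches on both conditions.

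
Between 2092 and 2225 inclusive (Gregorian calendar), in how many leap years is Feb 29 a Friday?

5

Leap years in 2092–2225: 32 of them.
Feb 29 weekday advances by 5 (mod 7) from one leap year to the next four years later (or differs when a century non-leap intervenes).
Leap-day weekdays: 2092:Fri✓ 2096:Wed 2104:Fri✓ 2108:Wed 2112:Mon 2116:Sat 2120:Thu 2124:Tue 2128:Sun 2132:Fri✓ 2136:Wed 2140:Mon 2144:Sat …(6 more)… 2172:Sat 2176:Thu 2180:Tue 2184:Sun 2188:Fri✓ 2192:Wed 2196:Mon 2204:Wed 2208:Mon 2212:Sat 2216:Thu 2220:Tue 2224:Sun
Friday: 2092, 2104, 2132, 2160, 2188 → 5.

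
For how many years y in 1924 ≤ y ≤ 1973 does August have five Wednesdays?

August has 31 days; it has five Wednesdays when Wednesday falls among the first (month-length − 28) days — i.e. when August 1 is one of Wednesday/Tuesday/Monday.
August 1 by year: 1924:Fri 1925:Sat 1926:Sun 1927:Mon✓ 1928:Wed✓ 1929:Thu 1930:Fri 1931:Sat 1932:Mon✓ 1933:Tue✓ 1934:Wed✓ 1935:Thu 1936:Sat 1937:Sun 1938:Mon✓ …(20 more)… 1959:Sat 1960:Mon✓ 1961:Tue✓ 1962:Wed✓ 1963:Thu 1964:Sat 1965:Sun 1966:Mon✓ 1967:Tue✓ 1968:Thu 1969:Fri 1970:Sat 1971:Sun 1972:Tue✓ 1973:Wed✓
Years with five Wednesdays: 1927, 1928, 1932, 1933, 1934, 1938, 1939, 1944, 1945, 1949, 1950, 1951, 1955, 1956, 1960, 1961, 1962, 1966, 1967, 1972, 1973 → 21.

21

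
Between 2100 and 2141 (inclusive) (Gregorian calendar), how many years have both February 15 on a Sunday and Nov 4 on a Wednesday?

Check each year's weekday for February 15 and Nov 4:
  2100: Mon/Thu  2101: Tue/Fri  2102: Wed/Sat  2103: Thu/Sun  2104: Fri/Tue  2105: Sun/Wed ✓  2106: Mon/Thu  2107: Tue/Fri  2108: Wed/Sun  2109: Fri/Mon  2110: Sat/Tue  2111: Sun/Wed ✓  2112: Mon/Fri  2113: Wed/Sat  …(14 more)…  2128: Sun/Thu  2129: Tue/Fri  2130: Wed/Sat  2131: Thu/Sun  2132: Fri/Tue  2133: Sun/Wed ✓  2134: Mon/Thu  2135: Tue/Fri  2136: Wed/Sun  2137: Fri/Mon  2138: Sat/Tue  2139: Sun/Wed ✓  2140: Mon/Fri  2141: Wed/Sat
Both conditions hold in: 2105, 2111, 2122, 2133, 2139 — 5.

5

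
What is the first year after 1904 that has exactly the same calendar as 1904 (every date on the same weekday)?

Two years share a calendar iff Jan 1 falls on the same weekday and both are leap or both are common. 1904: Jan 1 is Friday, leap year.
1905: Jan 1 Sunday, common
1906: Jan 1 Monday, common
1907: Jan 1 Tuesday, common
1908: Jan 1 Wednesday, leap
1909: Jan 1 Friday, common
1910: Jan 1 Saturday, common
1911: Jan 1 Sunday, common
1912: Jan 1 Monday, leap
1913: Jan 1 Wednesday, common
1914: Jan 1 Thursday, common
1915: Jan 1 Friday, common
1916: Jan 1 Saturday, leap
1917: Jan 1 Monday, common
1918: Jan 1 Tuesday, common
1919: Jan 1 Wednesday, common
1920: Jan 1 Thursday, leap
1921: Jan 1 Saturday, common
1922: Jan 1 Sunday, common
1923: Jan 1 Monday, common
1924: Jan 1 Tuesday, leap
1925: Jan 1 Thursday, common
1926: Jan 1 Friday, common
1927: Jan 1 Saturday, common
1928: Jan 1 Sunday, leap
1929: Jan 1 Tuesday, common
1930: Jan 1 Wednesday, common
1931: Jan 1 Thursday, common
1932: Jan 1 Friday, leap
1932 matches on both conditions.

1932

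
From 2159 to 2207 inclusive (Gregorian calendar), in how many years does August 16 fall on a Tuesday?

7

Track August 16's weekday year by year (advancing +1, or +2 across a Feb 29):
  2159: Thu  2160: Sat (+2)  2161: Sun (+1)  2162: Mon (+1)  2163: Tue (+1) ✓
  2164: Thu (+2)  2165: Fri (+1)  2166: Sat (+1)  2167: Sun (+1)  2168: Tue (+2) ✓
  2169: Wed (+1)  2170: Thu (+1)  2171: Fri (+1)  2172: Sun (+2)  … (21 more years) …
  2194: Sat (+1)  2195: Sun (+1)  2196: Tue (+2) ✓  2197: Wed (+1)  2198: Thu (+1)
  2199: Fri (+1)  2200: Sat (+1)  2201: Sun (+1)  2202: Mon (+1)  2203: Tue (+1) ✓
  2204: Thu (+2)  2205: Fri (+1)  2206: Sat (+1)  2207: Sun (+1)
Tuesday years: 2163, 2168, 2174, 2185, 2191, 2196, 2203 — 7 in total.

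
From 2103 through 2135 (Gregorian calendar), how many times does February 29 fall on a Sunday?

Leap years in 2103–2135: 8 of them.
Feb 29 weekday advances by 5 (mod 7) from one leap year to the next four years later (or differs when a century non-leap intervenes).
Leap-day weekdays: 2104:Fri 2108:Wed 2112:Mon 2116:Sat 2120:Thu 2124:Tue 2128:Sun✓ 2132:Fri
Sunday: 2128 → 1.

1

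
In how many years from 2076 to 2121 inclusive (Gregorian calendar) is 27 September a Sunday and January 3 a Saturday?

5

Check each year's weekday for 27 September and January 3:
  2076: Sun/Fri  2077: Mon/Sun  2078: Tue/Mon  2079: Wed/Tue  2080: Fri/Wed  2081: Sat/Fri  2082: Sun/Sat ✓  2083: Mon/Sun  2084: Wed/Mon  2085: Thu/Wed  2086: Fri/Thu  2087: Sat/Fri  2088: Mon/Sat  2089: Tue/Mon  …(18 more)…  2108: Thu/Tue  2109: Fri/Thu  2110: Sat/Fri  2111: Sun/Sat ✓  2112: Tue/Sun  2113: Wed/Tue  2114: Thu/Wed  2115: Fri/Thu  2116: Sun/Fri  2117: Mon/Sun  2118: Tue/Mon  2119: Wed/Tue  2120: Fri/Wed  2121: Sat/Fri
Both conditions hold in: 2082, 2093, 2099, 2105, 2111 — 5.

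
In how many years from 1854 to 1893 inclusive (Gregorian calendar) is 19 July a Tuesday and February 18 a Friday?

4

Check each year's weekday for 19 July and February 18:
  1854: Wed/Sat  1855: Thu/Sun  1856: Sat/Mon  1857: Sun/Wed  1858: Mon/Thu  1859: Tue/Fri ✓  1860: Thu/Sat  1861: Fri/Mon  1862: Sat/Tue  1863: Sun/Wed  1864: Tue/Thu  1865: Wed/Sat  1866: Thu/Sun  1867: Fri/Mon  …(12 more)…  1880: Mon/Wed  1881: Tue/Fri ✓  1882: Wed/Sat  1883: Thu/Sun  1884: Sat/Mon  1885: Sun/Wed  1886: Mon/Thu  1887: Tue/Fri ✓  1888: Thu/Sat  1889: Fri/Mon  1890: Sat/Tue  1891: Sun/Wed  1892: Tue/Thu  1893: Wed/Sat
Both conditions hold in: 1859, 1870, 1881, 1887 — 4.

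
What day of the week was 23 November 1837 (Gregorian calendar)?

Thursday

January 1, 1837 is a Sunday.
November 23 is day 327 of the year, i.e. 326 days after Jan 1.
326 mod 7 = 4, so advance 4 weekdays from Sunday: Thursday.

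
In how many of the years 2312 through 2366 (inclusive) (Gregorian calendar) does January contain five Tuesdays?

23

January has 31 days; it has five Tuesdays when Tuesday falls among the first (month-length − 28) days — i.e. when January 1 is one of Tuesday/Monday/Sunday.
January 1 by year: 2312:Mon✓ 2313:Wed 2314:Thu 2315:Fri 2316:Sat 2317:Mon✓ 2318:Tue✓ 2319:Wed 2320:Thu 2321:Sat 2322:Sun✓ 2323:Mon✓ 2324:Tue✓ 2325:Thu 2326:Fri …(25 more)… 2352:Tue✓ 2353:Thu 2354:Fri 2355:Sat 2356:Sun✓ 2357:Tue✓ 2358:Wed 2359:Thu 2360:Fri 2361:Sun✓ 2362:Mon✓ 2363:Tue✓ 2364:Wed 2365:Fri 2366:Sat
Years with five Tuesdays: 2312, 2317, 2318, 2322, 2323, 2324, 2328, 2329, 2333, 2334, 2335, 2339, 2340, 2345, 2346, 2350, 2351, 2352, 2356, 2357, 2361, 2362, 2363 → 23.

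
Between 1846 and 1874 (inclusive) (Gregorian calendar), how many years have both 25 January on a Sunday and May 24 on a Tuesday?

0

Check each year's weekday for 25 January and May 24:
  1846: Sun/Sun  1847: Mon/Mon  1848: Tue/Wed  1849: Thu/Thu  1850: Fri/Fri  1851: Sat/Sat  1852: Sun/Mon  1853: Tue/Tue  1854: Wed/Wed  1855: Thu/Thu  1856: Fri/Sat  1857: Sun/Sun  1858: Mon/Mon  1859: Tue/Tue  1860: Wed/Thu  1861: Fri/Fri  1862: Sat/Sat  1863: Sun/Sun  1864: Mon/Tue  1865: Wed/Wed  1866: Thu/Thu  1867: Fri/Fri  1868: Sat/Sun  1869: Mon/Mon  1870: Tue/Tue  1871: Wed/Wed  1872: Thu/Fri  1873: Sat/Sat  1874: Sun/Sun
Both conditions hold in: no year — 0.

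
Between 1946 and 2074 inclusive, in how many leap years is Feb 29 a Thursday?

4

Leap years in 1946–2074: 32 of them.
Feb 29 weekday advances by 5 (mod 7) from one leap year to the next four years later (or differs when a century non-leap intervenes).
Leap-day weekdays: 1948:Sun 1952:Fri 1956:Wed 1960:Mon 1964:Sat 1968:Thu✓ 1972:Tue 1976:Sun 1980:Fri 1984:Wed 1988:Mon 1992:Sat 1996:Thu✓ …(6 more)… 2024:Thu✓ 2028:Tue 2032:Sun 2036:Fri 2040:Wed 2044:Mon 2048:Sat 2052:Thu✓ 2056:Tue 2060:Sun 2064:Fri 2068:Wed 2072:Mon
Thursday: 1968, 1996, 2024, 2052 → 4.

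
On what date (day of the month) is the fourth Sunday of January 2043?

25

January 1, 2043 is a Thursday, so the first Sunday is the 4th.
The fourth Sunday is 4 + 21 = 25.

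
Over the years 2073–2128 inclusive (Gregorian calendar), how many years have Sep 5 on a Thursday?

Track Sep 5's weekday year by year (advancing +1, or +2 across a Feb 29):
  2073: Tue  2074: Wed (+1)  2075: Thu (+1) ✓  2076: Sat (+2)  2077: Sun (+1)
  2078: Mon (+1)  2079: Tue (+1)  2080: Thu (+2) ✓  2081: Fri (+1)  2082: Sat (+1)
  2083: Sun (+1)  2084: Tue (+2)  2085: Wed (+1)  2086: Thu (+1) ✓  … (28 more years) …
  2115: Thu (+1) ✓  2116: Sat (+2)  2117: Sun (+1)  2118: Mon (+1)  2119: Tue (+1)
  2120: Thu (+2) ✓  2121: Fri (+1)  2122: Sat (+1)  2123: Sun (+1)  2124: Tue (+2)
  2125: Wed (+1)  2126: Thu (+1) ✓  2127: Fri (+1)  2128: Sun (+2)
Thursday years: 2075, 2080, 2086, 2097, 2109, 2115, 2120, 2126 — 8 in total.

8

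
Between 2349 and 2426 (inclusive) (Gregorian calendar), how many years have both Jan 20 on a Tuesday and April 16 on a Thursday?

Check each year's weekday for Jan 20 and April 16:
  2349: Thu/Sat  2350: Fri/Sun  2351: Sat/Mon  2352: Sun/Wed  2353: Tue/Thu ✓  2354: Wed/Fri  2355: Thu/Sat  2356: Fri/Mon  2357: Sun/Tue  2358: Mon/Wed  2359: Tue/Thu ✓  2360: Wed/Sat  2361: Fri/Sun  2362: Sat/Mon  …(50 more)…  2413: Sun/Tue  2414: Mon/Wed  2415: Tue/Thu ✓  2416: Wed/Sat  2417: Fri/Sun  2418: Sat/Mon  2419: Sun/Tue  2420: Mon/Thu  2421: Wed/Fri  2422: Thu/Sat  2423: Fri/Sun  2424: Sat/Tue  2425: Mon/Wed  2426: Tue/Thu ✓
Both conditions hold in: 2353, 2359, 2370, 2381, 2387, 2398, 2409, 2415, 2426 — 9.

9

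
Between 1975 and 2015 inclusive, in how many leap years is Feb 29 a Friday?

2

Leap years in 1975–2015: 10 of them.
Feb 29 weekday advances by 5 (mod 7) from one leap year to the next four years later (or differs when a century non-leap intervenes).
Leap-day weekdays: 1976:Sun 1980:Fri✓ 1984:Wed 1988:Mon 1992:Sat 1996:Thu 2000:Tue 2004:Sun 2008:Fri✓ 2012:Wed
Friday: 1980, 2008 → 2.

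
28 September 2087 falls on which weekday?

January 1, 2087 is a Wednesday.
September 28 is day 271 of the year, i.e. 270 days after Jan 1.
270 mod 7 = 4, so advance 4 weekdays from Wednesday: Sunday.

Sunday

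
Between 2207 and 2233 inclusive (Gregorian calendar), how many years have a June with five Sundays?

June has 30 days; it has five Sundays when Sunday falls among the first (month-length − 28) days — i.e. when June 1 is one of Sunday/Saturday.
June 1 by year: 2207:Mon 2208:Wed 2209:Thu 2210:Fri 2211:Sat✓ 2212:Mon 2213:Tue 2214:Wed 2215:Thu 2216:Sat✓ 2217:Sun✓ 2218:Mon 2219:Tue 2220:Thu 2221:Fri 2222:Sat✓ 2223:Sun✓ 2224:Tue 2225:Wed 2226:Thu 2227:Fri 2228:Sun✓ 2229:Mon 2230:Tue 2231:Wed 2232:Fri 2233:Sat✓
Years with five Sundays: 2211, 2216, 2217, 2222, 2223, 2228, 2233 → 7.

7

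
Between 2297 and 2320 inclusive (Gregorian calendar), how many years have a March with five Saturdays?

March has 31 days; it has five Saturdays when Saturday falls among the first (month-length − 28) days — i.e. when March 1 is one of Saturday/Friday/Thursday.
March 1 by year: 2297:Mon 2298:Tue 2299:Wed 2300:Thu✓ 2301:Fri✓ 2302:Sat✓ 2303:Sun 2304:Tue 2305:Wed 2306:Thu✓ 2307:Fri✓ 2308:Sun 2309:Mon 2310:Tue 2311:Wed 2312:Fri✓ 2313:Sat✓ 2314:Sun 2315:Mon 2316:Wed 2317:Thu✓ 2318:Fri✓ 2319:Sat✓ 2320:Mon
Years with five Saturdays: 2300, 2301, 2302, 2306, 2307, 2312, 2313, 2317, 2318, 2319 → 10.

10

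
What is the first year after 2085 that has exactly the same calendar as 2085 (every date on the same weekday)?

Two years share a calendar iff Jan 1 falls on the same weekday and both are leap or both are common. 2085: Jan 1 is Monday, common year.
2086: Jan 1 Tuesday, common
2087: Jan 1 Wednesday, common
2088: Jan 1 Thursday, leap
2089: Jan 1 Saturday, common
2090: Jan 1 Sunday, common
2091: Jan 1 Monday, common
2091 matches on both conditions.

2091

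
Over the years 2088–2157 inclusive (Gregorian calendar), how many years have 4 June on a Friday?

Track 4 June's weekday year by year (advancing +1, or +2 across a Feb 29):
  2088: Fri ✓  2089: Sat (+1)  2090: Sun (+1)  2091: Mon (+1)  2092: Wed (+2)
  2093: Thu (+1)  2094: Fri (+1) ✓  2095: Sat (+1)  2096: Mon (+2)  2097: Tue (+1)
  2098: Wed (+1)  2099: Thu (+1)  2100: Fri (+1) ✓  2101: Sat (+1)  … (42 more years) …
  2144: Thu (+2)  2145: Fri (+1) ✓  2146: Sat (+1)  2147: Sun (+1)  2148: Tue (+2)
  2149: Wed (+1)  2150: Thu (+1)  2151: Fri (+1) ✓  2152: Sun (+2)  2153: Mon (+1)
  2154: Tue (+1)  2155: Wed (+1)  2156: Fri (+2) ✓  2157: Sat (+1)
Friday years: 2088, 2094, 2100, 2106, 2117, 2123, 2128, 2134, 2145, 2151, 2156 — 11 in total.

11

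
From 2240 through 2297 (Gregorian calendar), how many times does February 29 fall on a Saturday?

Leap years in 2240–2297: 15 of them.
Feb 29 weekday advances by 5 (mod 7) from one leap year to the next four years later (or differs when a century non-leap intervenes).
Leap-day weekdays: 2240:Sat✓ 2244:Thu 2248:Tue 2252:Sun 2256:Fri 2260:Wed 2264:Mon 2268:Sat✓ 2272:Thu 2276:Tue 2280:Sun 2284:Fri 2288:Wed 2292:Mon 2296:Sat✓
Saturday: 2240, 2268, 2296 → 3.

3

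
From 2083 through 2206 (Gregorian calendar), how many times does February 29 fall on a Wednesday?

6

Leap years in 2083–2206: 29 of them.
Feb 29 weekday advances by 5 (mod 7) from one leap year to the next four years later (or differs when a century non-leap intervenes).
Leap-day weekdays: 2084:Tue 2088:Sun 2092:Fri 2096:Wed✓ 2104:Fri 2108:Wed✓ 2112:Mon 2116:Sat 2120:Thu 2124:Tue 2128:Sun 2132:Fri 2136:Wed✓ …(3 more)… 2152:Tue 2156:Sun 2160:Fri 2164:Wed✓ 2168:Mon 2172:Sat 2176:Thu 2180:Tue 2184:Sun 2188:Fri 2192:Wed✓ 2196:Mon 2204:Wed✓
Wednesday: 2096, 2108, 2136, 2164, 2192, 2204 → 6.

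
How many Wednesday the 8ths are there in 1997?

2

Check the 8th of each month of 1997: Jan 8: Wed, Feb 8: Sat, Mar 8: Sat, Apr 8: Tue, May 8: Thu, Jun 8: Sun, Jul 8: Tue, Aug 8: Fri, Sep 8: Mon, Oct 8: Wed, Nov 8: Sat, Dec 8: Mon.
Wednesday occurs in January, October — 2 months.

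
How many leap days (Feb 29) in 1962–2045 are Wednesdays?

Leap years in 1962–2045: 21 of them.
Feb 29 weekday advances by 5 (mod 7) from one leap year to the next four years later (or differs when a century non-leap intervenes).
Leap-day weekdays: 1964:Sat 1968:Thu 1972:Tue 1976:Sun 1980:Fri 1984:Wed✓ 1988:Mon 1992:Sat 1996:Thu 2000:Tue 2004:Sun 2008:Fri 2012:Wed✓ 2016:Mon 2020:Sat 2024:Thu 2028:Tue 2032:Sun 2036:Fri 2040:Wed✓ 2044:Mon
Wednesday: 1984, 2012, 2040 → 3.

3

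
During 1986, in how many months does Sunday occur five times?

4

A month of length L has five Sundays iff its first Sunday is on day ≤ L−28 (so day 1–3 in a 31-day month, 1–2 in a 30-day month, day 1 in a leap February).
Checking each month of 1986: Jan starts Wed (31d); Feb starts Sat (28d); Mar starts Sat (31d) ✓; Apr starts Tue (30d); May starts Thu (31d); Jun starts Sun (30d) ✓; Jul starts Tue (31d); Aug starts Fri (31d) ✓; Sep starts Mon (30d); Oct starts Wed (31d); Nov starts Sat (30d) ✓; Dec starts Mon (31d).
Five-Sunday months: March, June, August, November → 4.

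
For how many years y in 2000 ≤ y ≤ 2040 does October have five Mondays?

October has 31 days; it has five Mondays when Monday falls among the first (month-length − 28) days — i.e. when October 1 is one of Monday/Sunday/Saturday.
October 1 by year: 2000:Sun✓ 2001:Mon✓ 2002:Tue 2003:Wed 2004:Fri 2005:Sat✓ 2006:Sun✓ 2007:Mon✓ 2008:Wed 2009:Thu 2010:Fri 2011:Sat✓ 2012:Mon✓ 2013:Tue 2014:Wed …(11 more)… 2026:Thu 2027:Fri 2028:Sun✓ 2029:Mon✓ 2030:Tue 2031:Wed 2032:Fri 2033:Sat✓ 2034:Sun✓ 2035:Mon✓ 2036:Wed 2037:Thu 2038:Fri 2039:Sat✓ 2040:Mon✓
Years with five Mondays: 2000, 2001, 2005, 2006, 2007, 2011, 2012, 2016, 2017, 2018, 2022, 2023, 2028, 2029, 2033, 2034, 2035, 2039, 2040 → 19.

19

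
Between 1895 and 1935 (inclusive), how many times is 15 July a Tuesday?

Track 15 July's weekday year by year (advancing +1, or +2 across a Feb 29):
  1895: Mon  1896: Wed (+2)  1897: Thu (+1)  1898: Fri (+1)  1899: Sat (+1)
  1900: Sun (+1)  1901: Mon (+1)  1902: Tue (+1) ✓  1903: Wed (+1)  1904: Fri (+2)
  1905: Sat (+1)  1906: Sun (+1)  1907: Mon (+1)  1908: Wed (+2)  … (13 more years) …
  1922: Sat (+1)  1923: Sun (+1)  1924: Tue (+2) ✓  1925: Wed (+1)  1926: Thu (+1)
  1927: Fri (+1)  1928: Sun (+2)  1929: Mon (+1)  1930: Tue (+1) ✓  1931: Wed (+1)
  1932: Fri (+2)  1933: Sat (+1)  1934: Sun (+1)  1935: Mon (+1)
Tuesday years: 1902, 1913, 1919, 1924, 1930 — 5 in total.

5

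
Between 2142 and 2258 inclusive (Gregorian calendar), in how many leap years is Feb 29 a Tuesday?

4

Leap years in 2142–2258: 28 of them.
Feb 29 weekday advances by 5 (mod 7) from one leap year to the next four years later (or differs when a century non-leap intervenes).
Leap-day weekdays: 2144:Sat 2148:Thu 2152:Tue✓ 2156:Sun 2160:Fri 2164:Wed 2168:Mon 2172:Sat 2176:Thu 2180:Tue✓ 2184:Sun 2188:Fri 2192:Wed 2196:Mon 2204:Wed 2208:Mon 2212:Sat 2216:Thu 2220:Tue✓ 2224:Sun 2228:Fri 2232:Wed 2236:Mon 2240:Sat 2244:Thu 2248:Tue✓ 2252:Sun 2256:Fri
Tuesday: 2152, 2180, 2220, 2248 → 4.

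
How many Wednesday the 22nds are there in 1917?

1

Check the 22nd of each month of 1917: Jan 22: Mon, Feb 22: Thu, Mar 22: Thu, Apr 22: Sun, May 22: Tue, Jun 22: Fri, Jul 22: Sun, Aug 22: Wed, Sep 22: Sat, Oct 22: Mon, Nov 22: Thu, Dec 22: Sat.
Wednesday occurs in August — 1 month.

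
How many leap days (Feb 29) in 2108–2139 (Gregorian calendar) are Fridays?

1

Leap years in 2108–2139: 8 of them.
Feb 29 weekday advances by 5 (mod 7) from one leap year to the next four years later (or differs when a century non-leap intervenes).
Leap-day weekdays: 2108:Wed 2112:Mon 2116:Sat 2120:Thu 2124:Tue 2128:Sun 2132:Fri✓ 2136:Wed
Friday: 2132 → 1.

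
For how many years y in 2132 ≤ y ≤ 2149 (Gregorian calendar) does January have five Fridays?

January has 31 days; it has five Fridays when Friday falls among the first (month-length − 28) days — i.e. when January 1 is one of Friday/Thursday/Wednesday.
January 1 by year: 2132:Tue 2133:Thu✓ 2134:Fri✓ 2135:Sat 2136:Sun 2137:Tue 2138:Wed✓ 2139:Thu✓ 2140:Fri✓ 2141:Sun 2142:Mon 2143:Tue 2144:Wed✓ 2145:Fri✓ 2146:Sat 2147:Sun 2148:Mon 2149:Wed✓
Years with five Fridays: 2133, 2134, 2138, 2139, 2140, 2144, 2145, 2149 → 8.

8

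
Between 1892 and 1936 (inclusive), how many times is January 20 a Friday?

Track January 20's weekday year by year (advancing +1, or +2 across a Feb 29):
  1892: Wed  1893: Fri (+2) ✓  1894: Sat (+1)  1895: Sun (+1)  1896: Mon (+1)
  1897: Wed (+2)  1898: Thu (+1)  1899: Fri (+1) ✓  1900: Sat (+1)  1901: Sun (+1)
  1902: Mon (+1)  1903: Tue (+1)  1904: Wed (+1)  1905: Fri (+2) ✓  … (17 more years) …
  1923: Sat (+1)  1924: Sun (+1)  1925: Tue (+2)  1926: Wed (+1)  1927: Thu (+1)
  1928: Fri (+1) ✓  1929: Sun (+2)  1930: Mon (+1)  1931: Tue (+1)  1932: Wed (+1)
  1933: Fri (+2) ✓  1934: Sat (+1)  1935: Sun (+1)  1936: Mon (+1)
Friday years: 1893, 1899, 1905, 1911, 1922, 1928, 1933 — 7 in total.

7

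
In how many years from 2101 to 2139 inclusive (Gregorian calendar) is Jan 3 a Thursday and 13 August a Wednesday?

2

Check each year's weekday for Jan 3 and 13 August:
  2101: Mon/Sat  2102: Tue/Sun  2103: Wed/Mon  2104: Thu/Wed ✓  2105: Sat/Thu  2106: Sun/Fri  2107: Mon/Sat  2108: Tue/Mon  2109: Thu/Tue  2110: Fri/Wed  2111: Sat/Thu  2112: Sun/Sat  2113: Tue/Sun  2114: Wed/Mon  …(11 more)…  2126: Thu/Tue  2127: Fri/Wed  2128: Sat/Fri  2129: Mon/Sat  2130: Tue/Sun  2131: Wed/Mon  2132: Thu/Wed ✓  2133: Sat/Thu  2134: Sun/Fri  2135: Mon/Sat  2136: Tue/Mon  2137: Thu/Tue  2138: Fri/Wed  2139: Sat/Thu
Both conditions hold in: 2104, 2132 — 2.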